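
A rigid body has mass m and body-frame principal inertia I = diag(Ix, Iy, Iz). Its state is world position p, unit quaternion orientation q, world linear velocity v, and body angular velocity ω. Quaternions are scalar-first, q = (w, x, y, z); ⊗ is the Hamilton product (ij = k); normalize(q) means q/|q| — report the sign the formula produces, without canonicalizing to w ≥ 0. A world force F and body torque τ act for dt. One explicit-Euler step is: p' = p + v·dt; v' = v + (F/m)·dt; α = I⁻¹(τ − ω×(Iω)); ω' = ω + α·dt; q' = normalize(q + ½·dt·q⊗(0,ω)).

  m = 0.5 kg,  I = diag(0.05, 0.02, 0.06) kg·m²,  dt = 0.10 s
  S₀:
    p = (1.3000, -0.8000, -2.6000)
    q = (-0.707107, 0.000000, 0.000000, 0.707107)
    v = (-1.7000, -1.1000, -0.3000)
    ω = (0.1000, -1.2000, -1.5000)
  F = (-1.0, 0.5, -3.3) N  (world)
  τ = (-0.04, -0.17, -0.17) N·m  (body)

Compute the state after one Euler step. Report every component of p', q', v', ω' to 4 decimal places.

angular accel α = (-2.2400, -8.5750, -2.8933)
ω' = ω + α·dt = (-0.1240, -2.0575, -1.7893)
2q̇ = q⊗(0,ω) = (1.0606605, 0.7778177, 0.9192391, 1.0606605)
updated quaternion q' = (-0.6511, 0.0387, 0.0458, 0.7566)
p + v·dt = (1.1300, -0.9100, -2.6300)
v + (F/m)dt = (-1.9000, -1.0000, -0.9600)

p' = (1.1300, -0.9100, -2.6300)
q' = (-0.6511, 0.0387, 0.0458, 0.7566)
v' = (-1.9000, -1.0000, -0.9600)
ω' = (-0.1240, -2.0575, -1.7893)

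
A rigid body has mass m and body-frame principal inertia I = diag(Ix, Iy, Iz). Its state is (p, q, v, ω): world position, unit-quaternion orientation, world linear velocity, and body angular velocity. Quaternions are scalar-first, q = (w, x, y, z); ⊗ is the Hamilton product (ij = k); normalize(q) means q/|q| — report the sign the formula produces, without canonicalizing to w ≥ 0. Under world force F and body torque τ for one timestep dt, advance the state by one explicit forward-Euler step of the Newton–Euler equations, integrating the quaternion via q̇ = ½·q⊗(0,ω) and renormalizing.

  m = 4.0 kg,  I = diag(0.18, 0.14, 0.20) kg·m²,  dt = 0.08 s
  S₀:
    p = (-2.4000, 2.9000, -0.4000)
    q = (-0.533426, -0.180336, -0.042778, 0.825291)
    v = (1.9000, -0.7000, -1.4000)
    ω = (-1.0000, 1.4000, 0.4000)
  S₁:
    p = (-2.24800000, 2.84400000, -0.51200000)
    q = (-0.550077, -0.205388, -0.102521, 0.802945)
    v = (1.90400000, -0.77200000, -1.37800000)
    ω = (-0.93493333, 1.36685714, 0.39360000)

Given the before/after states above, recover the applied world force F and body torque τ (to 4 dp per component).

F = (0.2000, -3.6000, 1.1000)
τ = (0.1800, -0.0500, 0.0400)

rate change Δω = (0.06506667, -0.03314286, -0.00640000)
I·α + gyro = (0.1800, -0.0500, 0.0400)
v₁ − v₀ = (0.00400000, -0.07200000, 0.02200000)
applied force F = (0.2000, -3.6000, 1.1000)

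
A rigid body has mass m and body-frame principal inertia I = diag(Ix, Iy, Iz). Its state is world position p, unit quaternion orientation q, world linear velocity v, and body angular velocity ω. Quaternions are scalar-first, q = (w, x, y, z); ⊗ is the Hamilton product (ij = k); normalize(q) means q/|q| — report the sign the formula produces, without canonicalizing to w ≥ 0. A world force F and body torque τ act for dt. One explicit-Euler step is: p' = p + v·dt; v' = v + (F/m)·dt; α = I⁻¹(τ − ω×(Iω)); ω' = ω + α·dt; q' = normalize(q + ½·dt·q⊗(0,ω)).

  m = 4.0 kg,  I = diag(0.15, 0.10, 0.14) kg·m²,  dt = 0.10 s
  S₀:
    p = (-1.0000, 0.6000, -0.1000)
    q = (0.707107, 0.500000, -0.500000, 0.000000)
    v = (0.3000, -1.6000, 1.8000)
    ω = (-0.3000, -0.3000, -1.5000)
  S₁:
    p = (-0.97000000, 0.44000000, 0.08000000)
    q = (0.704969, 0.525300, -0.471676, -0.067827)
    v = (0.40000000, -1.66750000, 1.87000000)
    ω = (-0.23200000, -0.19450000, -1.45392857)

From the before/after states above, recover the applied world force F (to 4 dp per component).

v₁ − v₀ = (0.10000000, -0.06750000, 0.07000000)
m·(v₁−v₀)/dt = (4.0000, -2.7000, 2.8000)

F = (4.0000, -2.7000, 2.8000)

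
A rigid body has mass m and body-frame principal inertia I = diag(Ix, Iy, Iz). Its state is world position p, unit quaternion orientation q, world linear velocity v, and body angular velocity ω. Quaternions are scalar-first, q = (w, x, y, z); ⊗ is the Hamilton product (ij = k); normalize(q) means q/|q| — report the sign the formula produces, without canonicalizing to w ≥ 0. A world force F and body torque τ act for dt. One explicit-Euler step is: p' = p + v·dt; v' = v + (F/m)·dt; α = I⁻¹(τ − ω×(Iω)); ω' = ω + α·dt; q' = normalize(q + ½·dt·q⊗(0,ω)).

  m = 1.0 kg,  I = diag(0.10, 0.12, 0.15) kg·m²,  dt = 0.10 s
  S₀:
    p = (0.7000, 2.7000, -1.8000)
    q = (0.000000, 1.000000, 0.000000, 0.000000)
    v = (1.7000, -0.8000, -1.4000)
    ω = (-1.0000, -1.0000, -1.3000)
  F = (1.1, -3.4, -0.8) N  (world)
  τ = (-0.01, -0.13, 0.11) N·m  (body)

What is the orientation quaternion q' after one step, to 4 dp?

q' = (0.0498, 0.9954, 0.0647, -0.0498)

q⊗(0,ω) = (1.0000000, 0.0000000, 1.3000000, -1.0000000)
q' = normalize(q + ½dt·q⊗(0,ω)) = (0.0498, 0.9954, 0.0647, -0.0498)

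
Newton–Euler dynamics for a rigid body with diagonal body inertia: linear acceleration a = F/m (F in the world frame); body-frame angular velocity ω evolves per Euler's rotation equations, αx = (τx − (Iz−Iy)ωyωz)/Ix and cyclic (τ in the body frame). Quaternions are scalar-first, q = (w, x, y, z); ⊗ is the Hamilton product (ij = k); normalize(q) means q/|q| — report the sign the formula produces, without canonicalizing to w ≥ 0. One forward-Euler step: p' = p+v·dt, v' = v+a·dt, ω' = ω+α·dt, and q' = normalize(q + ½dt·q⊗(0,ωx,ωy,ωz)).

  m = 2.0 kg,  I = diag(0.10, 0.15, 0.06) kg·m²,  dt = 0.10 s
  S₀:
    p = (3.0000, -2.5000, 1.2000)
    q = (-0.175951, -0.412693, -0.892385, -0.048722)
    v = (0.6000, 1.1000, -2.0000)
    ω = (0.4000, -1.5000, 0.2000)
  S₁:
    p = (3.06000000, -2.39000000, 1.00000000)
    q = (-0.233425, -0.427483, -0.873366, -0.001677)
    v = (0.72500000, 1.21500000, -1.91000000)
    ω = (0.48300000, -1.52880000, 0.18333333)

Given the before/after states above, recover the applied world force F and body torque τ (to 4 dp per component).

F = (2.5000, 2.3000, 1.8000)
τ = (0.1100, -0.0400, -0.0400)

ω₁ − ω₀ = (0.08300000, -0.02880000, -0.01666667)
ω₀×(Iω₀) = (0.0270, 0.0032, -0.0300)
applied torque τ = (0.1100, -0.0400, -0.0400)
v₁ − v₀ = (0.12500000, 0.11500000, 0.09000000)
applied force F = (2.5000, 2.3000, 1.8000)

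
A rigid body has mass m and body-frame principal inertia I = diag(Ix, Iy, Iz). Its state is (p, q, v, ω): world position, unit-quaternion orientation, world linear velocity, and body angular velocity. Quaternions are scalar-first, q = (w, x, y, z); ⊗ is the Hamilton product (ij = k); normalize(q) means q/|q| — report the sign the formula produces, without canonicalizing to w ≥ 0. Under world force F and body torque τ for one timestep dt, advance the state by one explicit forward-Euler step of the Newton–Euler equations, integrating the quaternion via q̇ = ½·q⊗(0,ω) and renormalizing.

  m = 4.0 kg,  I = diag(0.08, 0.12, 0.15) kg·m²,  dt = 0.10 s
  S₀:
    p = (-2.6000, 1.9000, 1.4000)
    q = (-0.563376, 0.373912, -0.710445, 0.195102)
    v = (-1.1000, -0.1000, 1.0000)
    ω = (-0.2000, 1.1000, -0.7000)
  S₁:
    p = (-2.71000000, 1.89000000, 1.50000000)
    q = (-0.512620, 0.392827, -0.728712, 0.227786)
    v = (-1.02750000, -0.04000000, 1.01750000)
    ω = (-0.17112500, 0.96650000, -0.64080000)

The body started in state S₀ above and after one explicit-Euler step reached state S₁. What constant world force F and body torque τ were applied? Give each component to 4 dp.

F = (2.9000, 2.4000, 0.7000)
τ = (0.0000, -0.1700, 0.0800)

v₁ − v₀ = (0.07250000, 0.06000000, 0.01750000)
m·(v₁−v₀)/dt = (2.9000, 2.4000, 0.7000)
ω₁ − ω₀ = (0.02887500, -0.13350000, 0.05920000)
τ = I·(Δω/dt) + ω₀×(Iω₀) = (0.0000, -0.1700, 0.0800)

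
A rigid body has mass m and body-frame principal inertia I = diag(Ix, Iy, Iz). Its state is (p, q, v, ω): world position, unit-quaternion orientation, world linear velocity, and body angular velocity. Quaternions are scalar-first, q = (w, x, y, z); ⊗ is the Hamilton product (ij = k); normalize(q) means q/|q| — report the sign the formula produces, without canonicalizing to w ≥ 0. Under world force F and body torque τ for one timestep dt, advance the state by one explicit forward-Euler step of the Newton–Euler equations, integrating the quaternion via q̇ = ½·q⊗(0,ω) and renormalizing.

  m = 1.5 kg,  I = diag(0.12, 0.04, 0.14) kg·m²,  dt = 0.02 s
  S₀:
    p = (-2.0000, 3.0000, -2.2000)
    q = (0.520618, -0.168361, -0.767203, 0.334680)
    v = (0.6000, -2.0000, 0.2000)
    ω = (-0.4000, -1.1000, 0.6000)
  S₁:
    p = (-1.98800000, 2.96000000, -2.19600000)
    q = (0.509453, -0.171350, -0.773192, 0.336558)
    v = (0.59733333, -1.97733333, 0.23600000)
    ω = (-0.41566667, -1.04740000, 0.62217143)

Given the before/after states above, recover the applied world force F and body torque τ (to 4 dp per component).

Δv = v₁−v₀ = (-0.00266667, 0.02266667, 0.03600000)
applied force F = (-0.2000, 1.7000, 2.7000)
ω₁ − ω₀ = (-0.01566667, 0.05260000, 0.02217143)
precession coupling = (-0.0660, 0.0048, -0.0352)
τ = I·(Δω/dt) + ω₀×(Iω₀) = (-0.1600, 0.1100, 0.1200)

F = (-0.2000, 1.7000, 2.7000)
τ = (-0.1600, 0.1100, 0.1200)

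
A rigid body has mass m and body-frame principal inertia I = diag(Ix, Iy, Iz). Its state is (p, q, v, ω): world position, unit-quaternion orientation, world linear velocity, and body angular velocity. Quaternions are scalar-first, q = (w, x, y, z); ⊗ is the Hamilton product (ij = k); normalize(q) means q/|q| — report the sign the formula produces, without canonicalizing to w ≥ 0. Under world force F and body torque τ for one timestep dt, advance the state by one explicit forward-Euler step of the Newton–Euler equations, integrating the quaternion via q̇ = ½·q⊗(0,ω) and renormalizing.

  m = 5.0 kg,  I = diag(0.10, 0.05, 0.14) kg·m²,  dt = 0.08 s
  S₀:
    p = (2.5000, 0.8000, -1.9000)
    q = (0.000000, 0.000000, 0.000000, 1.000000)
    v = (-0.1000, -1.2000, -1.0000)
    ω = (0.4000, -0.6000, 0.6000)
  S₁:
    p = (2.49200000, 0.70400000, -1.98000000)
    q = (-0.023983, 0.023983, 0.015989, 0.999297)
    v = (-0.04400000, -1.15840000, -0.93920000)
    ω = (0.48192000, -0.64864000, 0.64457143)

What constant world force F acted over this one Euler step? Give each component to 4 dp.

v₁ − v₀ = (0.05600000, 0.04160000, 0.06080000)
F = m·Δv/dt = (3.5000, 2.6000, 3.8000)

F = (3.5000, 2.6000, 3.8000)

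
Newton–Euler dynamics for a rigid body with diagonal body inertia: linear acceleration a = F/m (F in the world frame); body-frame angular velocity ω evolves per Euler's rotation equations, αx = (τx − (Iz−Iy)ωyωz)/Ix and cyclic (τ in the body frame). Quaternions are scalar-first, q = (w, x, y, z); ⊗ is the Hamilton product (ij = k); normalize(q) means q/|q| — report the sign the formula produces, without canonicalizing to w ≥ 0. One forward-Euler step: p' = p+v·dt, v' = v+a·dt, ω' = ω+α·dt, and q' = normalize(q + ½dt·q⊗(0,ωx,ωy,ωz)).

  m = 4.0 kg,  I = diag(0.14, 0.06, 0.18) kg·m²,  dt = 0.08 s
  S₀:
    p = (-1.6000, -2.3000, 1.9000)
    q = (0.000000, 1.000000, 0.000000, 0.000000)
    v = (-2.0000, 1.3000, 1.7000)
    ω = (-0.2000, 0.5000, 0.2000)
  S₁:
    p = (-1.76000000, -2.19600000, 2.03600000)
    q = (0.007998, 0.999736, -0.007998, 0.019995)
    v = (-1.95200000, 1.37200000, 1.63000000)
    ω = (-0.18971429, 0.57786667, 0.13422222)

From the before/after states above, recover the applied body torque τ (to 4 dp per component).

τ = (0.0300, 0.0600, -0.1400)

ω₁ − ω₀ = (0.01028571, 0.07786667, -0.06577778)
gyro term ω₀×Iω₀ = (0.0120, 0.0016, 0.0080)
I·α + gyro = (0.0300, 0.0600, -0.1400)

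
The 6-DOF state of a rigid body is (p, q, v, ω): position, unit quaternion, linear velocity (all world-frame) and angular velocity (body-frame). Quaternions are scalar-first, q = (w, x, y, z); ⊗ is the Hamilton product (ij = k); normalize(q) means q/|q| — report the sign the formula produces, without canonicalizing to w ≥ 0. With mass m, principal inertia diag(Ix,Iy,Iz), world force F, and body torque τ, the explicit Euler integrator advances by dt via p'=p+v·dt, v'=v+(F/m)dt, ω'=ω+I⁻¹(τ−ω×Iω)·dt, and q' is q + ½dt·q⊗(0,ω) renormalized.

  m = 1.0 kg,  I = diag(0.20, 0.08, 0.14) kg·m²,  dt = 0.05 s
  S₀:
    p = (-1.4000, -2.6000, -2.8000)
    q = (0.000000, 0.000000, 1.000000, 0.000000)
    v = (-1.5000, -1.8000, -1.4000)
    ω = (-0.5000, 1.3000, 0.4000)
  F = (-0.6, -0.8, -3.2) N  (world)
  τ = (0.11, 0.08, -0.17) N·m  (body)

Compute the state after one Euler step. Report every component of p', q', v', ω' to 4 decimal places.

a = F/m = (-0.6000, -0.8000, -3.2000)
p' = p + v·dt = (-1.4750, -2.6900, -2.8700)
new velocity v' = (-1.5300, -1.8400, -1.5600)
precession coupling ω×(Iω) = (0.0312, -0.0120, 0.0780)
(τ − ω×Iω)/I = (0.3940, 1.1500, -1.7714)
ω + α·dt = (-0.4803, 1.3575, 0.3114)
Hamilton product q⊗(0,ω) = (-1.3000000, 0.4000000, 0.0000000, 0.5000000)
updated quaternion q' = (-0.0325, 0.0100, 0.9993, 0.0125)

p' = (-1.4750, -2.6900, -2.8700)
q' = (-0.0325, 0.0100, 0.9993, 0.0125)
v' = (-1.5300, -1.8400, -1.5600)
ω' = (-0.4803, 1.3575, 0.3114)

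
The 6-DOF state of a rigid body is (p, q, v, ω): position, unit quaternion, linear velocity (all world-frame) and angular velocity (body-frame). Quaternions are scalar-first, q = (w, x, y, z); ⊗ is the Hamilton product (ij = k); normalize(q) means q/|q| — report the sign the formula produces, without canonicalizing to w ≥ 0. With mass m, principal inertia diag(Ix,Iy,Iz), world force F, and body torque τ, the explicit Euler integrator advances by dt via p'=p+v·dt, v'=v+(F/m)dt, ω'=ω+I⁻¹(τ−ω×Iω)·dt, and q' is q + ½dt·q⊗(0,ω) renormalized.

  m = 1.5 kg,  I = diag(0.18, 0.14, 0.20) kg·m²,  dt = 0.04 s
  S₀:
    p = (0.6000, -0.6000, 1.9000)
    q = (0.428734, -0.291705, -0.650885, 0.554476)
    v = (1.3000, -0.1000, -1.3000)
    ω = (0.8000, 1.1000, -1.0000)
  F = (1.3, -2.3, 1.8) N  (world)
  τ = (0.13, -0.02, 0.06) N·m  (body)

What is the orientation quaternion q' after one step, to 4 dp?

q⊗(0,ω) = (1.5038135, 0.3839486, 0.6234832, -0.2289015)
q + ½dt·q⊗(0,ω), renormalized = (0.4585, -0.2839, -0.6381, 0.5496)

q' = (0.4585, -0.2839, -0.6381, 0.5496)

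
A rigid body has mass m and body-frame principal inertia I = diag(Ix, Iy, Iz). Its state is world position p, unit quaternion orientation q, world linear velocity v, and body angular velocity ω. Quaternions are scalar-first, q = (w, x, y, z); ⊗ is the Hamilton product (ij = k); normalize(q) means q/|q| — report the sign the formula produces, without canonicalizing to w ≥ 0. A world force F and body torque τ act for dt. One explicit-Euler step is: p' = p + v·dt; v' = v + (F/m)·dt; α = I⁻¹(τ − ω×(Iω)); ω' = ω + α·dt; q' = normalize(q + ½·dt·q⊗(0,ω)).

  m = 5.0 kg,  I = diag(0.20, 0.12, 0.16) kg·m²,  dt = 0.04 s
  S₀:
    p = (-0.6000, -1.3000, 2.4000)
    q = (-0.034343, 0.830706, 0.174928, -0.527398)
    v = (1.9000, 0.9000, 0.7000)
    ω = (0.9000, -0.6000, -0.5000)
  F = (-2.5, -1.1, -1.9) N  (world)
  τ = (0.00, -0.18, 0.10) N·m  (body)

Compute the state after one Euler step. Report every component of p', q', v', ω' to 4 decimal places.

α = I⁻¹(τ − ω×Iω) = (-0.0600, -1.3500, 0.3550)
ω + α·dt = (0.8976, -0.6540, -0.4858)
2q̇ = q⊗(0,ω) = (-0.9063776, -0.4348115, -0.0386994, -0.6386873)
q' = normalize(q + ½dt·q⊗(0,ω)) = (-0.0525, 0.8218, 0.1741, -0.5400)
a = F/m = (-0.5000, -0.2200, -0.3800)
p' = p + v·dt = (-0.5240, -1.2640, 2.4280)
new velocity v' = (1.8800, 0.8912, 0.6848)

p' = (-0.5240, -1.2640, 2.4280)
q' = (-0.0525, 0.8218, 0.1741, -0.5400)
v' = (1.8800, 0.8912, 0.6848)
ω' = (0.8976, -0.6540, -0.4858)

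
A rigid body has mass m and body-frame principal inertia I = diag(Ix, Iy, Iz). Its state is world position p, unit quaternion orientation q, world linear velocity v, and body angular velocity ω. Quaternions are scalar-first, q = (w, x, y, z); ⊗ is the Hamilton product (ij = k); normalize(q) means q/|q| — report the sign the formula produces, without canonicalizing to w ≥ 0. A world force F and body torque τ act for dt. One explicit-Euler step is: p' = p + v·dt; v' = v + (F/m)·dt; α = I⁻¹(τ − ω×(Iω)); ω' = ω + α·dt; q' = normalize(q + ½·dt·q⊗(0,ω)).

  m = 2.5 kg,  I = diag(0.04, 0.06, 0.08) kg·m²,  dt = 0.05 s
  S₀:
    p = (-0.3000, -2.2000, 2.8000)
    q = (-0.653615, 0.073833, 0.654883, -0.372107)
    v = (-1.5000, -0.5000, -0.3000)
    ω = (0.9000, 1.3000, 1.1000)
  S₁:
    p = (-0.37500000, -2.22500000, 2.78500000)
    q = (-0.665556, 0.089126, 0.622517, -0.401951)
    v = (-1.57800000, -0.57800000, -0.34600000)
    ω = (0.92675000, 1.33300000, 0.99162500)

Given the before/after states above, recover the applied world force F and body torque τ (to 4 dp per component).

F = (-3.9000, -3.9000, -2.3000)
τ = (0.0500, 0.0000, -0.1500)

ω₁ − ω₀ = (0.02675000, 0.03300000, -0.10837500)
precession coupling = (0.0286, -0.0396, 0.0234)
τ = I·(Δω/dt) + ω₀×(Iω₀) = (0.0500, 0.0000, -0.1500)
velocity change Δv = (-0.07800000, -0.07800000, -0.04600000)
m·(v₁−v₀)/dt = (-3.9000, -3.9000, -2.3000)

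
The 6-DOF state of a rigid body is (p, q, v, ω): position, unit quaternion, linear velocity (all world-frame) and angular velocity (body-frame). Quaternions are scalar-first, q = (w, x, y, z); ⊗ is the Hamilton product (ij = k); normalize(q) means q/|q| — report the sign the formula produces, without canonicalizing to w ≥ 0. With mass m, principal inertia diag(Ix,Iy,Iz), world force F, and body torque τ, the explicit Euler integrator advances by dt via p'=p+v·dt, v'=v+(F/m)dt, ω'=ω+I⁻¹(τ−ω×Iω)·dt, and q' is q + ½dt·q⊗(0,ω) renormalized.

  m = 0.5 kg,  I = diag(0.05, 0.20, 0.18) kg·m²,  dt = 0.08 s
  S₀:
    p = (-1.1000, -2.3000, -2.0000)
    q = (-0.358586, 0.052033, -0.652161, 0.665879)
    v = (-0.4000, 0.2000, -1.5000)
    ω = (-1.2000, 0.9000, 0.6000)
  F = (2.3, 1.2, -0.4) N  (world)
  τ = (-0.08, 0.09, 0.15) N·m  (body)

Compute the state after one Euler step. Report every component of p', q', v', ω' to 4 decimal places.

a = (4.6000, 2.4000, -0.8000)
p' = p + v·dt = (-1.1320, -2.2840, -2.1200)
v + (F/m)dt = (-0.0320, 0.3920, -1.5640)
ω×(Iω) gyroscopic = (-0.0108, 0.0936, -0.1620)
α = I⁻¹(τ − ω×Iω) = (-1.3840, -0.0180, 1.7333)
ω + α·dt = (-1.3107, 0.8986, 0.7387)
q⊗(0,ω) = (0.2498571, -0.5602845, -1.1530020, -0.9509151)
updated quaternion q' = (-0.3479, 0.0296, -0.6968, 0.6265)

p' = (-1.1320, -2.2840, -2.1200)
q' = (-0.3479, 0.0296, -0.6968, 0.6265)
v' = (-0.0320, 0.3920, -1.5640)
ω' = (-1.3107, 0.8986, 0.7387)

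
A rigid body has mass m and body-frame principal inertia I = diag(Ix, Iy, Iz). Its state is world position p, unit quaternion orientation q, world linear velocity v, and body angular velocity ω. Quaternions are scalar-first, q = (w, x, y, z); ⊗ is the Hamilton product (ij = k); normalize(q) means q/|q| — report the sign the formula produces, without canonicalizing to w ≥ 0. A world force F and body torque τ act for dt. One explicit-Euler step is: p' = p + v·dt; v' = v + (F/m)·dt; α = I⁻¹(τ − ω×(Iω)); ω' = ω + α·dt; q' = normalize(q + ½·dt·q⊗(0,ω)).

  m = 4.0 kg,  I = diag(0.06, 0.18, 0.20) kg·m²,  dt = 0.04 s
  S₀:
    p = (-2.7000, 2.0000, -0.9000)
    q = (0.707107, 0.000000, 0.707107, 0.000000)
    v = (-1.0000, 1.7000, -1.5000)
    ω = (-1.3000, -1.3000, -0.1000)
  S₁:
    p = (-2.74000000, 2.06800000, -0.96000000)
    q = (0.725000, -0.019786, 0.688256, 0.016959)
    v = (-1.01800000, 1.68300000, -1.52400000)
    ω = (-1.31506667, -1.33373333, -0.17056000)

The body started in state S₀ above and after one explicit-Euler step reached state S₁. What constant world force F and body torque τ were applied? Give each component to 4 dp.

velocity change Δv = (-0.01800000, -0.01700000, -0.02400000)
F = m·Δv/dt = (-1.8000, -1.7000, -2.4000)
Δω = ω₁−ω₀ = (-0.01506667, -0.03373333, -0.07056000)
τ = I·(Δω/dt) + ω₀×(Iω₀) = (-0.0200, -0.1700, -0.1500)

F = (-1.8000, -1.7000, -2.4000)
τ = (-0.0200, -0.1700, -0.1500)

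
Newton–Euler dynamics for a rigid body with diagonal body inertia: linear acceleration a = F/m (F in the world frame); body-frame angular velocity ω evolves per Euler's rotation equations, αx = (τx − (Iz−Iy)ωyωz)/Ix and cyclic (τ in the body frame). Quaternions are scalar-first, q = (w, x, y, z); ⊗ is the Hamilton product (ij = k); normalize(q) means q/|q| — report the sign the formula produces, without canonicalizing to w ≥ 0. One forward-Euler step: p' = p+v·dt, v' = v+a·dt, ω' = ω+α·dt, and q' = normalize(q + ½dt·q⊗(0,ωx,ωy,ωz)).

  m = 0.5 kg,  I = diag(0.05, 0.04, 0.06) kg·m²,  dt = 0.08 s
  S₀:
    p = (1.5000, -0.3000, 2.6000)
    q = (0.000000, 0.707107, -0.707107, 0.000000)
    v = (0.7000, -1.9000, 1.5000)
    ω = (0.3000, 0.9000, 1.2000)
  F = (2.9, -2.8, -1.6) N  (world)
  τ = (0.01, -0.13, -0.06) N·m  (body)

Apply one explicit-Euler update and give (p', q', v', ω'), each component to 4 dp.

(τ − ω×Iω)/I = (-0.2320, -3.1600, -0.9550)
new body rate ω' = (0.2814, 0.6472, 1.1236)
2q̇ = q⊗(0,ω) = (0.4242642, -0.8485284, -0.8485284, 0.8485284)
updated quaternion q' = (0.0169, 0.6719, -0.7397, 0.0339)
linear accel F/m = (5.8000, -5.6000, -3.2000)
p + v·dt = (1.5560, -0.4520, 2.7200)
v + (F/m)dt = (1.1640, -2.3480, 1.2440)

p' = (1.5560, -0.4520, 2.7200)
q' = (0.0169, 0.6719, -0.7397, 0.0339)
v' = (1.1640, -2.3480, 1.2440)
ω' = (0.2814, 0.6472, 1.1236)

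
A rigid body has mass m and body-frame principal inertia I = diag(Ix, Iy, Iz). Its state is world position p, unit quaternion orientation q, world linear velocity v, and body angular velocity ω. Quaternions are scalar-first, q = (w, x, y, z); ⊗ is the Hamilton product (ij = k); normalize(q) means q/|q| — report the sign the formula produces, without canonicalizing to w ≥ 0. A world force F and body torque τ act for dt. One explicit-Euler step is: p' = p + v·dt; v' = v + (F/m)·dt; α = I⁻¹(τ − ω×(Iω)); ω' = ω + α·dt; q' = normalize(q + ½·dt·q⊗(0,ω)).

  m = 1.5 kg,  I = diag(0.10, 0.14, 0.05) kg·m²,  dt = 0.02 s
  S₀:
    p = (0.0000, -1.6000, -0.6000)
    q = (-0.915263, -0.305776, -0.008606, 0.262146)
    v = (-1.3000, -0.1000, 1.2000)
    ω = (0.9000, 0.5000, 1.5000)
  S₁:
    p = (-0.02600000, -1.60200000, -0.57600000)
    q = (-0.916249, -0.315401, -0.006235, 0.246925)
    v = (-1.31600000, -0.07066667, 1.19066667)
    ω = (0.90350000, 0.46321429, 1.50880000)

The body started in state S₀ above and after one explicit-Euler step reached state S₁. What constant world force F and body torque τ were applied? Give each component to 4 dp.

v₁ − v₀ = (-0.01600000, 0.02933333, -0.00933333)
F = m·Δv/dt = (-1.2000, 2.2000, -0.7000)
Δω = ω₁−ω₀ = (0.00350000, -0.03678571, 0.00880000)
gyro term ω₀×Iω₀ = (-0.0675, 0.0675, 0.0180)
I·α + gyro = (-0.0500, -0.1900, 0.0400)

F = (-1.2000, 2.2000, -0.7000)
τ = (-0.0500, -0.1900, 0.0400)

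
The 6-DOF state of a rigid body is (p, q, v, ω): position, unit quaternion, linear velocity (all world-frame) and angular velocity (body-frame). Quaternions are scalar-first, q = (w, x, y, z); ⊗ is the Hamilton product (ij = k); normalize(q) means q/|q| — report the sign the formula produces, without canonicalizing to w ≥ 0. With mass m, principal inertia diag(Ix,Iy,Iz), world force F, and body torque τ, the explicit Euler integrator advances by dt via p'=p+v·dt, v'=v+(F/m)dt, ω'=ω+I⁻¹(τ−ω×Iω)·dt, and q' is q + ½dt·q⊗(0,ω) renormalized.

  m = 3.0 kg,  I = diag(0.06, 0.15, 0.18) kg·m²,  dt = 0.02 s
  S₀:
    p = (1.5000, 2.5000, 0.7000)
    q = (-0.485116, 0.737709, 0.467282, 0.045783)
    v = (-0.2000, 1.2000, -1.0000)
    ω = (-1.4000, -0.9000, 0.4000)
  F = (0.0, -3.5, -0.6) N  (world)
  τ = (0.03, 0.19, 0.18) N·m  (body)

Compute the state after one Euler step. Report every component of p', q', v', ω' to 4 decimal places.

(τ − ω×Iω)/I = (0.6800, 0.8187, 0.3700)
new body rate ω' = (-1.3864, -0.8836, 0.4074)
Hamilton product q⊗(0,ω) = (1.4350332, 0.9072799, 0.0774246, -0.2037897)
updated quaternion q' = (-0.4707, 0.7467, 0.4680, 0.0437)
a = (0.0000, -1.1667, -0.2000)
new position p' = (1.4960, 2.5240, 0.6800)
v + (F/m)dt = (-0.2000, 1.1767, -1.0040)

p' = (1.4960, 2.5240, 0.6800)
q' = (-0.4707, 0.7467, 0.4680, 0.0437)
v' = (-0.2000, 1.1767, -1.0040)
ω' = (-1.3864, -0.8836, 0.4074)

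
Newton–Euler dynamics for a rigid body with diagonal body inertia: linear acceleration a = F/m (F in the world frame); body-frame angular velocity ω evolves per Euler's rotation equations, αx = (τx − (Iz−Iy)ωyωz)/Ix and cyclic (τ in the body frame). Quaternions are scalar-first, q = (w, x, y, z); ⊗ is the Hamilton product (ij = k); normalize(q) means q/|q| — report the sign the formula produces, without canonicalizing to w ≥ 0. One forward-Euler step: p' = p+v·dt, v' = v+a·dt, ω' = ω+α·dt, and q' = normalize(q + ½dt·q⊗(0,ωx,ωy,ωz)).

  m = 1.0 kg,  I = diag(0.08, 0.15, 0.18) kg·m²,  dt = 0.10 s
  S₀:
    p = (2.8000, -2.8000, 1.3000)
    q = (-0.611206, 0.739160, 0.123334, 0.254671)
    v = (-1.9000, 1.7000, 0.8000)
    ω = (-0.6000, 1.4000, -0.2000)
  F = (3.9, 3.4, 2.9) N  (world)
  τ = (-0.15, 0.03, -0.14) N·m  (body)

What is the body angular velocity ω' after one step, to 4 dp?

(τ − ω×Iω)/I = (-1.7700, 0.2800, -0.4511)
new body rate ω' = (-0.7770, 1.4280, -0.2451)

ω' = (-0.7770, 1.4280, -0.2451)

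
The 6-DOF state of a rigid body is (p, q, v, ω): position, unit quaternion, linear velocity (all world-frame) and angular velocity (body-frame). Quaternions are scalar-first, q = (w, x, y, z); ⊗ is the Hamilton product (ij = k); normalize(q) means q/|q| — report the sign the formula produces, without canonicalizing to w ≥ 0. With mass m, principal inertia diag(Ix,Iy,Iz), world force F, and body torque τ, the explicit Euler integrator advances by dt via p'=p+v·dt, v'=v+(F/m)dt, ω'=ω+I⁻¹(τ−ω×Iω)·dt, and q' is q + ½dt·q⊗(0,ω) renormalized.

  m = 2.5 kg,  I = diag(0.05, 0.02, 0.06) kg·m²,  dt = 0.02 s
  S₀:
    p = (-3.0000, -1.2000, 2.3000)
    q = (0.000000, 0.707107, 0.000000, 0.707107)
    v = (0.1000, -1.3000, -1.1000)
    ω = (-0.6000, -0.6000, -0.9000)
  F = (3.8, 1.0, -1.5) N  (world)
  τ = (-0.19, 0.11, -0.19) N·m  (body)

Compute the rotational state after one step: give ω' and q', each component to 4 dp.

ω' = (-0.6846, -0.4846, -0.9597)
q' = (0.0106, 0.7113, 0.0021, 0.7028)

gyro term ω×Iω = (0.0216, -0.0054, -0.0108)
angular accel α = (-4.2320, 5.7700, -2.9867)
ω' = ω + α·dt = (-0.6846, -0.4846, -0.9597)
2q̇ = q⊗(0,ω) = (1.0606605, 0.4242642, 0.2121321, -0.4242642)
q + ½dt·q⊗(0,ω), renormalized = (0.0106, 0.7113, 0.0021, 0.7028)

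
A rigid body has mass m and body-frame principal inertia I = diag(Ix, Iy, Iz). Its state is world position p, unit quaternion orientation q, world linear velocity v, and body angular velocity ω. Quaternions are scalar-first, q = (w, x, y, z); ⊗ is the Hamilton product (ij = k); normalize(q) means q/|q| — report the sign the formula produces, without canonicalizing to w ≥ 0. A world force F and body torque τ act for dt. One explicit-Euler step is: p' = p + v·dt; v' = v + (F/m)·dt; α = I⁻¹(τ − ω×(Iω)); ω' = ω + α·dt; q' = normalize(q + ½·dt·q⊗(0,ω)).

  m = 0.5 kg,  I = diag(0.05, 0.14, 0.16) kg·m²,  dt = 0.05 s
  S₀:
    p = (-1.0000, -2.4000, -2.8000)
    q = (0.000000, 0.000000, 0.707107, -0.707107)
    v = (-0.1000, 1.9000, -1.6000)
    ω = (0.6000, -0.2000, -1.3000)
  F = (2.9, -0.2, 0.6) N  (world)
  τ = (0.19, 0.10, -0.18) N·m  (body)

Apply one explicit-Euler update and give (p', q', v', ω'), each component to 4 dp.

a = F/m = (5.8000, -0.4000, 1.2000)
new position p' = (-1.0050, -2.3050, -2.8800)
v + (F/m)dt = (0.1900, 1.8800, -1.5400)
gyro term ω×Iω = (0.0052, 0.0858, -0.0108)
angular accel α = (3.6960, 0.1014, -1.0575)
new body rate ω' = (0.7848, -0.1949, -1.3529)
Hamilton product q⊗(0,ω) = (-0.7778177, -1.0606605, -0.4242642, -0.4242642)
q' = normalize(q + ½dt·q⊗(0,ω)) = (-0.0194, -0.0265, 0.6960, -0.7172)

p' = (-1.0050, -2.3050, -2.8800)
q' = (-0.0194, -0.0265, 0.6960, -0.7172)
v' = (0.1900, 1.8800, -1.5400)
ω' = (0.7848, -0.1949, -1.3529)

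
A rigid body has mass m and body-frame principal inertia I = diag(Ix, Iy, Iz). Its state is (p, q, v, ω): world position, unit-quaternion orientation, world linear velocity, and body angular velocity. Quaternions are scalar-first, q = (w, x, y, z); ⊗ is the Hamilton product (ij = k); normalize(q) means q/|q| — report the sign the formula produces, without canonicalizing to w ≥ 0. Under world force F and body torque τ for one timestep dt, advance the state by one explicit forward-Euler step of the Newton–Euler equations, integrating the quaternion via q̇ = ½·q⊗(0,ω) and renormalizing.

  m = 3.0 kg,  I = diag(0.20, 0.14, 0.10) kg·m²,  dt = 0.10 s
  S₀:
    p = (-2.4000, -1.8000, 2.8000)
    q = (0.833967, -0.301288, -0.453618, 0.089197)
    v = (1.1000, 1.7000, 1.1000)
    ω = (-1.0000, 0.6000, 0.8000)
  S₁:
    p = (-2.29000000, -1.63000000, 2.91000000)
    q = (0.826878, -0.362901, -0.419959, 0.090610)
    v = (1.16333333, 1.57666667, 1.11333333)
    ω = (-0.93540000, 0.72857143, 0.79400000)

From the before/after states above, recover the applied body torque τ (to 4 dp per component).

τ = (0.1100, 0.1000, 0.0300)

Δω = ω₁−ω₀ = (0.06460000, 0.12857143, -0.00600000)
ω₀×(Iω₀) = (-0.0192, -0.0800, 0.0360)
applied torque τ = (0.1100, 0.1000, 0.0300)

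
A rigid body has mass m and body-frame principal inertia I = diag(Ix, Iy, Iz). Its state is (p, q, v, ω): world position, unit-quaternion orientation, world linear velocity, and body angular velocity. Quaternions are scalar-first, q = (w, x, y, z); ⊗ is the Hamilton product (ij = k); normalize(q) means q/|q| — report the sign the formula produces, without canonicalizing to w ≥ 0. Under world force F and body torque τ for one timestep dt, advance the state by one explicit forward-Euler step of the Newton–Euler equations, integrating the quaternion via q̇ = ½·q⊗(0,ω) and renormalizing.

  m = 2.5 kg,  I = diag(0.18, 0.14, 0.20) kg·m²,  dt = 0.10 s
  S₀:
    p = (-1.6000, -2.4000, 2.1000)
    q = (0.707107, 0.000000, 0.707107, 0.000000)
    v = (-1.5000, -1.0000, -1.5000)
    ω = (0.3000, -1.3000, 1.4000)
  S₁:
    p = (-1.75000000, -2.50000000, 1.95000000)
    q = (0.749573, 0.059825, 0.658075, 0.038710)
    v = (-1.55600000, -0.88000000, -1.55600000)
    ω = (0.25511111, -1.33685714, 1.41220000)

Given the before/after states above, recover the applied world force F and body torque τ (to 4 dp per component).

F = (-1.4000, 3.0000, -1.4000)
τ = (-0.1900, -0.0600, 0.0400)

Δv = v₁−v₀ = (-0.05600000, 0.12000000, -0.05600000)
applied force F = (-1.4000, 3.0000, -1.4000)
rate change Δω = (-0.04488889, -0.03685714, 0.01220000)
ω₀×(Iω₀) = (-0.1092, -0.0084, 0.0156)
I·α + gyro = (-0.1900, -0.0600, 0.0400)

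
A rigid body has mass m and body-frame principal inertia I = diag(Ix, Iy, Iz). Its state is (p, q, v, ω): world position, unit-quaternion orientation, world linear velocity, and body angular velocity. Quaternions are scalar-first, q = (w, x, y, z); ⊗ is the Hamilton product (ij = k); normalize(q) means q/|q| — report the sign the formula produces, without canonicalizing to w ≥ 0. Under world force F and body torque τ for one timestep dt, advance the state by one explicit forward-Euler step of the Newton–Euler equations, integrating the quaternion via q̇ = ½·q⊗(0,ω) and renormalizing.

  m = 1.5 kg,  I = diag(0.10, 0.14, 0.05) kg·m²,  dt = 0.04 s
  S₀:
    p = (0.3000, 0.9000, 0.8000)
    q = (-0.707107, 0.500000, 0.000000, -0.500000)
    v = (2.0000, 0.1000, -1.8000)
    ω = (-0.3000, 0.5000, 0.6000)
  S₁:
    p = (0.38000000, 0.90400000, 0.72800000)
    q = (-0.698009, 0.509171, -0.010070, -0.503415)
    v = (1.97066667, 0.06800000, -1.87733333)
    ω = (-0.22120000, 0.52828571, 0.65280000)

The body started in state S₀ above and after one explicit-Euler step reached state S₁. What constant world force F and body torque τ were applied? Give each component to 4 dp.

Δω = ω₁−ω₀ = (0.07880000, 0.02828571, 0.05280000)
I·α + gyro = (0.1700, 0.0900, 0.0600)
Δv = v₁−v₀ = (-0.02933333, -0.03200000, -0.07733333)
applied force F = (-1.1000, -1.2000, -2.9000)

F = (-1.1000, -1.2000, -2.9000)
τ = (0.1700, 0.0900, 0.0600)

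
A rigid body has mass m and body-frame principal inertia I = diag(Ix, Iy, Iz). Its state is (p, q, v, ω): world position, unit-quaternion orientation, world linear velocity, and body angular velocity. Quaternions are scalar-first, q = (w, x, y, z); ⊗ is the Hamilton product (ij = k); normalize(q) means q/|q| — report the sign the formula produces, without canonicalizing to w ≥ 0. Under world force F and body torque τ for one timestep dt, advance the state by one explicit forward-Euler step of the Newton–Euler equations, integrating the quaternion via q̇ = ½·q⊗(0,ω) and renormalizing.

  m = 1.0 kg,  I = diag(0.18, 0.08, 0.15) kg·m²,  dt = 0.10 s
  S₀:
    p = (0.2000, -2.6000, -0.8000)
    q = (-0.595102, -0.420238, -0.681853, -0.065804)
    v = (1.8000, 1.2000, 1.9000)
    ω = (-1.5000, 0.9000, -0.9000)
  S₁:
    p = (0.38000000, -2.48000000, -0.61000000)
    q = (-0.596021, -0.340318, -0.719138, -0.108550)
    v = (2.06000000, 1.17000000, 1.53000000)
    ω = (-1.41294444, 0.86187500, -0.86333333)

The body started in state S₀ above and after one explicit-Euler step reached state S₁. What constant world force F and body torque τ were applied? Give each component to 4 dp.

ω₁ − ω₀ = (0.08705556, -0.03812500, 0.03666667)
τ = I·(Δω/dt) + ω₀×(Iω₀) = (0.1000, 0.0100, 0.1900)
velocity change Δv = (0.26000000, -0.03000000, -0.37000000)
m·(v₁−v₀)/dt = (2.6000, -0.3000, -3.7000)

F = (2.6000, -0.3000, -3.7000)
τ = (0.1000, 0.0100, 0.1900)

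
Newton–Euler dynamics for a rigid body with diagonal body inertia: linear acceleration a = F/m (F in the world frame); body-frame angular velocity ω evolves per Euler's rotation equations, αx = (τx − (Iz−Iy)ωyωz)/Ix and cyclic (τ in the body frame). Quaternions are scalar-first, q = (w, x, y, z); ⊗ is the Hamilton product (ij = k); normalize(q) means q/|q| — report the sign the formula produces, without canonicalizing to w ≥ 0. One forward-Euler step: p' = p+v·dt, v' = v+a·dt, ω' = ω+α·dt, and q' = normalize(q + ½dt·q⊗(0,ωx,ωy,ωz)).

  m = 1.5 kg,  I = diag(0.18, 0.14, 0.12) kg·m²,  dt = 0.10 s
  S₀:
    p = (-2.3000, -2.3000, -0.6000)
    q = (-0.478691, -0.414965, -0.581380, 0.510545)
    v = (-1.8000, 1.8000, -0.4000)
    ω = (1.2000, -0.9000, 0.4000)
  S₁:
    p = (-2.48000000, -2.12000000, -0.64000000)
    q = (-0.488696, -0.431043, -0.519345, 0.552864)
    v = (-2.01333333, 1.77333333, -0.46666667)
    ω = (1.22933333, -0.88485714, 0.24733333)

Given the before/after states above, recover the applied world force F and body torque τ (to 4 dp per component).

F = (-3.2000, -0.4000, -1.0000)
τ = (0.0600, 0.0500, -0.1400)

ω₁ − ω₀ = (0.02933333, 0.01514286, -0.15266667)
ω₀×(Iω₀) = (0.0072, 0.0288, 0.0432)
applied torque τ = (0.0600, 0.0500, -0.1400)
Δv = v₁−v₀ = (-0.21333333, -0.02666667, -0.06666667)
F = m·Δv/dt = (-3.2000, -0.4000, -1.0000)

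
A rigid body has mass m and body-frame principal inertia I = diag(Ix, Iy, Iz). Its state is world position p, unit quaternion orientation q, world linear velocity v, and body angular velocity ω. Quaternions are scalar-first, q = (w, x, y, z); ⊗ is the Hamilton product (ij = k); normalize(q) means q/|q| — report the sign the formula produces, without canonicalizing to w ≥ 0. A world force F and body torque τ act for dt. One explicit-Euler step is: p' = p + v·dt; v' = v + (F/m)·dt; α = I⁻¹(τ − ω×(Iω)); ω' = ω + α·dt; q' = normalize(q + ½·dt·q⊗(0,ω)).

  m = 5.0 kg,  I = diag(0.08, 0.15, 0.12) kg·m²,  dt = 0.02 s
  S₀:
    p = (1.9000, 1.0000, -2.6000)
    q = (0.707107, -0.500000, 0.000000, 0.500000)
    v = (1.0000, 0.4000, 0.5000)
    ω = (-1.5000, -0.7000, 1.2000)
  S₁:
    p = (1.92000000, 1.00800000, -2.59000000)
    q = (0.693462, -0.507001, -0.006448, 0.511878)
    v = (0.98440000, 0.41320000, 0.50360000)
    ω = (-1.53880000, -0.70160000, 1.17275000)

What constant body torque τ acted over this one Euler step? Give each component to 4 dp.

rate change Δω = (-0.03880000, -0.00160000, -0.02725000)
I·α + gyro = (-0.1300, 0.0600, -0.0900)

τ = (-0.1300, 0.0600, -0.0900)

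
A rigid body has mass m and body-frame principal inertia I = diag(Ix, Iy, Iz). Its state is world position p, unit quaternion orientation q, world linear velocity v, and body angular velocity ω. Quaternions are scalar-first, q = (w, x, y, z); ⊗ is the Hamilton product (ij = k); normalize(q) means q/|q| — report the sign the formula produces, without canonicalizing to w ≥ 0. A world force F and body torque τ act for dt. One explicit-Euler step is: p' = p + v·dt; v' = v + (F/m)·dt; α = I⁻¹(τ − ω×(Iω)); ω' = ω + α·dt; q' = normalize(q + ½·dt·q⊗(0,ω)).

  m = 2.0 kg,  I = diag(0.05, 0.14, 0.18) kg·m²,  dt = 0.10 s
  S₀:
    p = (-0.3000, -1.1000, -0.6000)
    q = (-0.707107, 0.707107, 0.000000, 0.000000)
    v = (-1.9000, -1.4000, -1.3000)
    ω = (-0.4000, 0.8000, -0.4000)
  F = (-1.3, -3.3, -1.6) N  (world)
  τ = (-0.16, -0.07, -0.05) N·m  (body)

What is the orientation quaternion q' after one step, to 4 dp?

q' = (-0.6921, 0.7204, -0.0141, 0.0424)

q⊗(0,ω) = (0.2828428, 0.2828428, -0.2828428, 0.8485284)
q + ½dt·q⊗(0,ω), renormalized = (-0.6921, 0.7204, -0.0141, 0.0424)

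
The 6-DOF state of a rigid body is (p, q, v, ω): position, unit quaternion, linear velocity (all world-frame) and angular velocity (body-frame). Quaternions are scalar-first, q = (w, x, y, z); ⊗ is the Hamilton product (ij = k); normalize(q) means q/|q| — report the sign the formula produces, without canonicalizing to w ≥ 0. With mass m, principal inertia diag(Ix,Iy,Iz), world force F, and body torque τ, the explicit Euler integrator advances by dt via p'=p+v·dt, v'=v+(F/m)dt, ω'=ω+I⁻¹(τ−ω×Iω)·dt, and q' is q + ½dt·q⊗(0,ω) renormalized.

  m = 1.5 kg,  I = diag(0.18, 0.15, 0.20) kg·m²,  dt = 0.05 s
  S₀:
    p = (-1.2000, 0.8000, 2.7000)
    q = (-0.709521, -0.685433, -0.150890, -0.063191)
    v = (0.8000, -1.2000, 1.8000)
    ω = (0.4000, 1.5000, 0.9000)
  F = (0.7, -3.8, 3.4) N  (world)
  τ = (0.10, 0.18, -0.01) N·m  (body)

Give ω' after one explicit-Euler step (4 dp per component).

(τ − ω×Iω)/I = (0.1806, 1.2480, 0.0400)
ω + α·dt = (0.4090, 1.5624, 0.9020)

ω' = (0.4090, 1.5624, 0.9020)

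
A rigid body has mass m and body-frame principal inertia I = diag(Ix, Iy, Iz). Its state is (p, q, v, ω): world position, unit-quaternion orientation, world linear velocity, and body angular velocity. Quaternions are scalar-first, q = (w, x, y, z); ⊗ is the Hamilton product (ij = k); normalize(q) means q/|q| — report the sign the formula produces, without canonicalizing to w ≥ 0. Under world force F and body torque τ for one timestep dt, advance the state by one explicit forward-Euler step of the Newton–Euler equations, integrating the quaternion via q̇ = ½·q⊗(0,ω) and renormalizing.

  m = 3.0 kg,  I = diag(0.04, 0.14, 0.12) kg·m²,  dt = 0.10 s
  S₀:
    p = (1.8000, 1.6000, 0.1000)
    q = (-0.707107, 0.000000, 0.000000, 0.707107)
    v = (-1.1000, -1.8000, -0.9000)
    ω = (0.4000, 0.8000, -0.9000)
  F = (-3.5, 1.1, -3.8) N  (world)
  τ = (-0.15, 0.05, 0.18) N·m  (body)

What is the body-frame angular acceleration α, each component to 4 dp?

α = (-4.1100, 0.1514, 1.2333)

ω×(Iω) gyroscopic = (0.0144, 0.0288, 0.0320)
α = I⁻¹(τ − ω×Iω) = (-4.1100, 0.1514, 1.2333)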